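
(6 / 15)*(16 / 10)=16 / 25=0.64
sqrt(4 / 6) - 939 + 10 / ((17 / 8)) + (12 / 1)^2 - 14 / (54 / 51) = -122938 / 153 + sqrt(6) / 3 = -802.70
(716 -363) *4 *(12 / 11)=16944 / 11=1540.36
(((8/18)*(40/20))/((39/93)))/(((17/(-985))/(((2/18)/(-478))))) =122140/4278339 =0.03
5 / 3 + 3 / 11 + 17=625 / 33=18.94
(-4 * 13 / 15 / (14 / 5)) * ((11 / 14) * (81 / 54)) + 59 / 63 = -461 / 882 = -0.52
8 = 8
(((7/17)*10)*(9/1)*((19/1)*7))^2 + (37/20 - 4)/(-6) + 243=842500131667/34680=24293544.74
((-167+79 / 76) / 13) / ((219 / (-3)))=12613 / 72124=0.17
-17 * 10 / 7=-24.29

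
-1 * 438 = -438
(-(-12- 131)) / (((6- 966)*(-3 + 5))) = -143 / 1920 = -0.07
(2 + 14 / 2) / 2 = 9 / 2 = 4.50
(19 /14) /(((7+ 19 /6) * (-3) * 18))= -19 /7686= -0.00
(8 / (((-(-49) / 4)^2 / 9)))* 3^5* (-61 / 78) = -2846016 / 31213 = -91.18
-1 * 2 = -2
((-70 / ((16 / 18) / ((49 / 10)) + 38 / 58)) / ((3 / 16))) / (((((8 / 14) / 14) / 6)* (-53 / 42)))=29478133440 / 567047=51985.34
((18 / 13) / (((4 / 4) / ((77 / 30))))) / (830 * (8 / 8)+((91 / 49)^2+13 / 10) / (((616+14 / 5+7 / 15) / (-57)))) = 210284382 / 49086007295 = 0.00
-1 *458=-458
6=6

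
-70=-70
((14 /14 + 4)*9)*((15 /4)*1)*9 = 6075 /4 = 1518.75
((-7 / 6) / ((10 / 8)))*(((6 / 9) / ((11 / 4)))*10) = -224 / 99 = -2.26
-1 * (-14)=14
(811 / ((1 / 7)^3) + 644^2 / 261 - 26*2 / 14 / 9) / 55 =170374823 / 33495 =5086.57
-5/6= -0.83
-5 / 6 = -0.83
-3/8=-0.38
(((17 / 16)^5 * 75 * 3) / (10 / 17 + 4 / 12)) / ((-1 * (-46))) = 16292859075 / 2267021312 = 7.19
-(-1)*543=543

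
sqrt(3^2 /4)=3 /2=1.50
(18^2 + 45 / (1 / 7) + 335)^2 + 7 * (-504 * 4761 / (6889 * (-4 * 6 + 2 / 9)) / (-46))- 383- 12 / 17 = 11883109098365 / 12531091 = 948290.06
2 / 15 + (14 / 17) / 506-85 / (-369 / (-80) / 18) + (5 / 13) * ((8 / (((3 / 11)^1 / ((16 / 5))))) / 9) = -101373059881 / 309478455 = -327.56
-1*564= -564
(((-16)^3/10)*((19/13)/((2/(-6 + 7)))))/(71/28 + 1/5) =-544768/4979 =-109.41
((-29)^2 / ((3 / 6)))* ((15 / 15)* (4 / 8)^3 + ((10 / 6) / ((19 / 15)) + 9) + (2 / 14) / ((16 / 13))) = 18893065 / 1064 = 17756.64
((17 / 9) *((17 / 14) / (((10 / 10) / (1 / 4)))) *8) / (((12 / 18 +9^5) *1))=289 / 3720129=0.00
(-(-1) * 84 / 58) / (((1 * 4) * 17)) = 21 / 986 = 0.02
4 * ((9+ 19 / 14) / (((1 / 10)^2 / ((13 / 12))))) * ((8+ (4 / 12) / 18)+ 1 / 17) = 349431875 / 9639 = 36251.88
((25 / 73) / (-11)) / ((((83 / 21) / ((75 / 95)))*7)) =-1125 / 1266331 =-0.00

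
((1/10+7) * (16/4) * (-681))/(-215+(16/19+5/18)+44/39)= 429937092/4729475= 90.91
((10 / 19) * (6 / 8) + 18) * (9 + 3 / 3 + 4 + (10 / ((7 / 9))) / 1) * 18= 1182708 / 133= 8892.54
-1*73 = -73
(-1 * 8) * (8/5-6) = 176/5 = 35.20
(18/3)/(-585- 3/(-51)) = -51/4972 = -0.01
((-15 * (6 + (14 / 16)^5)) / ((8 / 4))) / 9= -1067075 / 196608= -5.43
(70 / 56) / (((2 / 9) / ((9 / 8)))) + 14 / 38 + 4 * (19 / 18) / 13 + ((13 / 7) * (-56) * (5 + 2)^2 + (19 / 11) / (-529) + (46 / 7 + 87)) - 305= -30716755432625 / 5795165376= -5300.41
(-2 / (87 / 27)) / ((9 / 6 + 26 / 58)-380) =12 / 7309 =0.00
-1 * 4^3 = -64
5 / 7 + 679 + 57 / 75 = 119083 / 175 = 680.47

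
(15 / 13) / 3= 5 / 13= 0.38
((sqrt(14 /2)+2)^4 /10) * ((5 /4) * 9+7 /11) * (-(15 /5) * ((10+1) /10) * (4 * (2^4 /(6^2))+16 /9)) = -243718 /75 -92048 * sqrt(7) /75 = -6496.72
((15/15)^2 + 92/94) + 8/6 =467/141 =3.31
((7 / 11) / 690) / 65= 7 / 493350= 0.00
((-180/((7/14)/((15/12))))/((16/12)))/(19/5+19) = -1125/76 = -14.80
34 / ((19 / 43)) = 1462 / 19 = 76.95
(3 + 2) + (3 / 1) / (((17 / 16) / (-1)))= 37 / 17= 2.18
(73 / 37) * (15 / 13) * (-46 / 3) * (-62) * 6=6245880 / 481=12985.20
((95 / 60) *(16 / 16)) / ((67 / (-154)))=-1463 / 402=-3.64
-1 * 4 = -4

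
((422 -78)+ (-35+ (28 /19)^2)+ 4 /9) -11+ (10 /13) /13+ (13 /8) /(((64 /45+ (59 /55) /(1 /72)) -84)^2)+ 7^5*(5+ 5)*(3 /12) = 1299501613258192229 /30707842508928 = 42318.23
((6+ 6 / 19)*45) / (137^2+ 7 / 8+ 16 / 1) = 43200 / 2855453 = 0.02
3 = 3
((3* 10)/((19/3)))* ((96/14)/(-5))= -864/133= -6.50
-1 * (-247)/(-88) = -247/88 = -2.81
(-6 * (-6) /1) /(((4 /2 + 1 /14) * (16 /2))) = 2.17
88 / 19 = 4.63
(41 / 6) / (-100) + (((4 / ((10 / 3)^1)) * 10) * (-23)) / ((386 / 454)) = -37599113 / 115800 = -324.69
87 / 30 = 29 / 10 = 2.90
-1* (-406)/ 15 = 406/ 15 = 27.07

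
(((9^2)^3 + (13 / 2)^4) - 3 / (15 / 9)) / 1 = 42657941 / 80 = 533224.26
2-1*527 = -525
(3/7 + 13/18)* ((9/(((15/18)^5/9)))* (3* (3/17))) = 9132912/74375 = 122.80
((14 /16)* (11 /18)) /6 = 77 /864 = 0.09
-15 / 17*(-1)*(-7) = -105 / 17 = -6.18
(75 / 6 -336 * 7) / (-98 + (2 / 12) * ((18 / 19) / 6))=88901 / 3723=23.88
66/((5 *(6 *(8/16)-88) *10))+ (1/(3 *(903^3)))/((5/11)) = -72895113698/4694003834625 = -0.02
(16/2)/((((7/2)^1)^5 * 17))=256/285719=0.00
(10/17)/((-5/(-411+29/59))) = 48440/1003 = 48.30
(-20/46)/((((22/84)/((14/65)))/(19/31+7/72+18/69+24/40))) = -19758907/35175855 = -0.56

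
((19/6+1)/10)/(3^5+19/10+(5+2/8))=25/15009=0.00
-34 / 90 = -17 / 45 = -0.38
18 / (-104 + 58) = -9 / 23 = -0.39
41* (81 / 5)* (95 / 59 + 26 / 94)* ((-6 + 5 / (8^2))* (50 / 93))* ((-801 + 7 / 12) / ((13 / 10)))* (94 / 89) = 10981222889625 / 4232306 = 2594619.31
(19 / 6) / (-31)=-19 / 186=-0.10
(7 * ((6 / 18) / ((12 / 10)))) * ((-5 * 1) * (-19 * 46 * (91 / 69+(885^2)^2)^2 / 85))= 1191423034612414643328017066240 / 31671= 37618737476316334922421680.00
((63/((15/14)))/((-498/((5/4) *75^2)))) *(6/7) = -118125/166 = -711.60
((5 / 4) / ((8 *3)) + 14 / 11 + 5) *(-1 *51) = -113543 / 352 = -322.57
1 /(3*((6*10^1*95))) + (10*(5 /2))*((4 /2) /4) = 213751 /17100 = 12.50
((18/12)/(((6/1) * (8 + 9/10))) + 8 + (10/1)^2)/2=19229/356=54.01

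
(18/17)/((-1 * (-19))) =18/323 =0.06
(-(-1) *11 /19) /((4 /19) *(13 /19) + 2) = 209 /774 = 0.27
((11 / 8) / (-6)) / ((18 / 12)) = -11 / 72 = -0.15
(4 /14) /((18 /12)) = 4 /21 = 0.19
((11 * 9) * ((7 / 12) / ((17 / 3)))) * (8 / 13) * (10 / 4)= 3465 / 221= 15.68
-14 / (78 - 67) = -14 / 11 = -1.27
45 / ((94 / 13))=6.22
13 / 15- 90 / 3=-437 / 15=-29.13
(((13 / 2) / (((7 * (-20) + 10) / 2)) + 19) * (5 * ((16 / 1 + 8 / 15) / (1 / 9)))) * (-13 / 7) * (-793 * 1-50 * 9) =162300996 / 5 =32460199.20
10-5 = 5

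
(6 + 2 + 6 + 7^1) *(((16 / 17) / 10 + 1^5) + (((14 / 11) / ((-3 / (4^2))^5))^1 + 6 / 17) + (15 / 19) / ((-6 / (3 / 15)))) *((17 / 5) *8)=-1327321529044 / 423225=-3136207.76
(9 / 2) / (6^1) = 3 / 4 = 0.75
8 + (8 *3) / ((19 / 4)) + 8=400 / 19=21.05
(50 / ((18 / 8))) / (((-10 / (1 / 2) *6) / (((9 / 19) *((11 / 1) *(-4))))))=3.86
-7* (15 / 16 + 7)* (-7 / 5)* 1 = 6223 / 80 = 77.79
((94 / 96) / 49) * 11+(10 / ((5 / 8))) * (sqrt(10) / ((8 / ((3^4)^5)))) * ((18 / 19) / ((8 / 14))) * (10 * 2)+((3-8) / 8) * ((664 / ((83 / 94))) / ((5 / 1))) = -220571 / 2352+4393348345260 * sqrt(10) / 19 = 731209859145.87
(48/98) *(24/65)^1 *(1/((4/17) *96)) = 51/6370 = 0.01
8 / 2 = 4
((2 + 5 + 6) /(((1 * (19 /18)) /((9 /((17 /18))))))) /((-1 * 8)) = -9477 /646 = -14.67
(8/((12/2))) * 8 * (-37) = -1184/3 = -394.67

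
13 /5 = 2.60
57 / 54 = 19 / 18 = 1.06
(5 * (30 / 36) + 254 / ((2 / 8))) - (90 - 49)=5875 / 6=979.17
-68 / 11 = -6.18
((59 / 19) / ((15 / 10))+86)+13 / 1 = 5761 / 57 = 101.07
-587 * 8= -4696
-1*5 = -5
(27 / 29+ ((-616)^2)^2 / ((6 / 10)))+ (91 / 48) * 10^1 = 55674917633201 / 232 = 239978093246.56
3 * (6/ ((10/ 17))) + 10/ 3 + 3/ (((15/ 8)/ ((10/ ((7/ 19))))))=8123/ 105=77.36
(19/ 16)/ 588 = 19/ 9408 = 0.00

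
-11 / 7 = -1.57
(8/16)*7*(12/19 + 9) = 1281/38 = 33.71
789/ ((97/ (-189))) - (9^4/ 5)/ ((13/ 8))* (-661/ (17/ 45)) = 30255402123/ 21437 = 1411363.63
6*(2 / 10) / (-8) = -3 / 20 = -0.15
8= 8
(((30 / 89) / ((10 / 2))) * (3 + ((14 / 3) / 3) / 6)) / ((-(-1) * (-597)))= -176 / 478197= -0.00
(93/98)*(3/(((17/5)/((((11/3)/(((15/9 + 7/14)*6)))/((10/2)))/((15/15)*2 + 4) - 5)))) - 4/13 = -14949/3332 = -4.49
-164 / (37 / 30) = -4920 / 37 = -132.97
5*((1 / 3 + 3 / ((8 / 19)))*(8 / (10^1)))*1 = 179 / 6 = 29.83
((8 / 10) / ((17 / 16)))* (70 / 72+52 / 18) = 2224 / 765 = 2.91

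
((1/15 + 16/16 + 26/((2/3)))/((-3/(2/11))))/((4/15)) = -601/66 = -9.11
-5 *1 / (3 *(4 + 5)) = -5 / 27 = -0.19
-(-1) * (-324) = -324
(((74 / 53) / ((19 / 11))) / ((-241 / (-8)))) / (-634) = -3256 / 76931779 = -0.00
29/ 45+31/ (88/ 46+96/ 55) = 9.12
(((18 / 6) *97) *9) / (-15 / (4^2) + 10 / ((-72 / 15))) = -125712 / 145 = -866.98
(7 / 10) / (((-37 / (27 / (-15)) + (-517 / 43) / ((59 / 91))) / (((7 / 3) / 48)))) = 124313 / 7347520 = 0.02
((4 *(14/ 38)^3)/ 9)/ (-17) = -1372/ 1049427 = -0.00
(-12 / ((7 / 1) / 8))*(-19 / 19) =96 / 7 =13.71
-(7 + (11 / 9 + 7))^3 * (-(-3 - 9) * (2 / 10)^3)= -10285412 / 30375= -338.61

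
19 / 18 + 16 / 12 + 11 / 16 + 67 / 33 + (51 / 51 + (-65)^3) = -274618.89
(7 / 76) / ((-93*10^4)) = -7 / 70680000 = -0.00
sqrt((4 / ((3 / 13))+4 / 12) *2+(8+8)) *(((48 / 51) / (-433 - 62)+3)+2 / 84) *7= 356011 *sqrt(462) / 50490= 151.56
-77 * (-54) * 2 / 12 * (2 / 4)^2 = 693 / 4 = 173.25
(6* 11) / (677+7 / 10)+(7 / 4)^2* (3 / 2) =339113 / 72288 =4.69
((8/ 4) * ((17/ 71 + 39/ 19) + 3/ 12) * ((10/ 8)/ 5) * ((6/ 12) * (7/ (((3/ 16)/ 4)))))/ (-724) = -96019/ 732507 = -0.13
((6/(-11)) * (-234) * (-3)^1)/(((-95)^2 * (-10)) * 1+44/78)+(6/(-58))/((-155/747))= 21875799897/43508237740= 0.50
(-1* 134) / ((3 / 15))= -670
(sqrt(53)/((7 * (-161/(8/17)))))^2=3392/367067281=0.00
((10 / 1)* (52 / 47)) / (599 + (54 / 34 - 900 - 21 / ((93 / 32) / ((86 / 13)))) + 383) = 712504 / 2304645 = 0.31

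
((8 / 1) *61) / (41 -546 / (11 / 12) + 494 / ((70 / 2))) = -187880 / 208101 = -0.90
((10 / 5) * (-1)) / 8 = -1 / 4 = -0.25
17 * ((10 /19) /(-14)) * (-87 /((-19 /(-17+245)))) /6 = -14790 /133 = -111.20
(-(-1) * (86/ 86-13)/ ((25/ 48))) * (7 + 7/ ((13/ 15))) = -347.37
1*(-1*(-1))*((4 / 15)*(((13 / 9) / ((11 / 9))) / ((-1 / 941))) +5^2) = -44807 / 165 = -271.56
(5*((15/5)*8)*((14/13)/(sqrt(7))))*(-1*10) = -2400*sqrt(7)/13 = -488.45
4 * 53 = 212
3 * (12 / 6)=6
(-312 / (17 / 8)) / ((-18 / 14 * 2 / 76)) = 221312 / 51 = 4339.45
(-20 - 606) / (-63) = 626 / 63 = 9.94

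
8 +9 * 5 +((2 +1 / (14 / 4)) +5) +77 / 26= 63.25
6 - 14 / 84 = 35 / 6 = 5.83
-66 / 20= -33 / 10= -3.30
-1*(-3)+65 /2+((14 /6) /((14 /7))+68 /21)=838 /21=39.90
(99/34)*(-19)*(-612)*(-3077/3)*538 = -18683137836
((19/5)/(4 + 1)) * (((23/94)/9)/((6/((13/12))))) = 5681/1522800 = 0.00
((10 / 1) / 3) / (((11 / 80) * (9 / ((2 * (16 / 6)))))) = 12800 / 891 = 14.37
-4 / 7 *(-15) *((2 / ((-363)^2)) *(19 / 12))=190 / 922383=0.00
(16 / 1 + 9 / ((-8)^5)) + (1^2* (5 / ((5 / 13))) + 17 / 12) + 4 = 3383269 / 98304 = 34.42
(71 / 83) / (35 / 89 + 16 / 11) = 69509 / 150147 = 0.46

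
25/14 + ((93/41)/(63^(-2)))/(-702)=-41186/3731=-11.04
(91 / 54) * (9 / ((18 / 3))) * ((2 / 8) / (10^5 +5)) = 91 / 14400720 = 0.00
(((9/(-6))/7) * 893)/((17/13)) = -34827/238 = -146.33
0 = 0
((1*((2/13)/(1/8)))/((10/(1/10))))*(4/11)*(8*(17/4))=544/3575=0.15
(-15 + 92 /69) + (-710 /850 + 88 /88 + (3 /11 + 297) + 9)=821222 /2805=292.77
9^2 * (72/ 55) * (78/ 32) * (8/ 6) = 18954/ 55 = 344.62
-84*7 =-588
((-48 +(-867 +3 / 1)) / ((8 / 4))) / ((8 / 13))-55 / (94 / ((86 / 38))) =-742.32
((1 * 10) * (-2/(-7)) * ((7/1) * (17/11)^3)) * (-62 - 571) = -62198580/1331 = -46730.71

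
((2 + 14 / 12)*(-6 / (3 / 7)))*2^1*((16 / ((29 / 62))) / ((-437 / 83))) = 1152704 / 2001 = 576.06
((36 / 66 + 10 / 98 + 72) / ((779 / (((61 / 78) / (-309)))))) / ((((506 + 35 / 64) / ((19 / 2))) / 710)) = -27134234720 / 8633667573531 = -0.00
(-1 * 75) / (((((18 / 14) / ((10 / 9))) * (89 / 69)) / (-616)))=24794000 / 801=30953.81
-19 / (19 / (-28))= 28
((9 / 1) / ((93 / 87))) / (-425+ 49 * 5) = -29 / 620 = -0.05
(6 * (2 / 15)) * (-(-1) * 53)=42.40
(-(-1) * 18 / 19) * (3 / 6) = 9 / 19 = 0.47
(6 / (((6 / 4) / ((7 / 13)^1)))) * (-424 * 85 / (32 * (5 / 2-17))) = 63070 / 377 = 167.29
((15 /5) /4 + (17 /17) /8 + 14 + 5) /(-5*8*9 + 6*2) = -53 /928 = -0.06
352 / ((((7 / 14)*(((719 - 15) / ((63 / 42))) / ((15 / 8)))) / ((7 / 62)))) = 315 / 992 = 0.32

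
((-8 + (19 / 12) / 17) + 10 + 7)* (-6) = -1855 / 34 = -54.56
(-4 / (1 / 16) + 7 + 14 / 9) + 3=-472 / 9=-52.44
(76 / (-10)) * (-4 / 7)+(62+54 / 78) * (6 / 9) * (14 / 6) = 101.86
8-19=-11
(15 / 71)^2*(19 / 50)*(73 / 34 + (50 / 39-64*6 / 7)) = -27209235 / 31193708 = -0.87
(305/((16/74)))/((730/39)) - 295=-256537/1168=-219.64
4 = 4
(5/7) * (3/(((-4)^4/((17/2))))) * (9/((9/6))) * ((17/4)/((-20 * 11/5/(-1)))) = 13005/315392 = 0.04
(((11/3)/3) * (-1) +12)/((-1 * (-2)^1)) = 97/18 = 5.39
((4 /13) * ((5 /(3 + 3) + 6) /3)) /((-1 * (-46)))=0.02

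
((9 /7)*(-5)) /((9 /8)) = -40 /7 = -5.71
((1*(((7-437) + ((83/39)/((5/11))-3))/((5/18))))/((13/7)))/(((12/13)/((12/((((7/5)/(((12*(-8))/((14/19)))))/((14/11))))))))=1278412.26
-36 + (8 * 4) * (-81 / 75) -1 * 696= -19164 / 25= -766.56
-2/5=-0.40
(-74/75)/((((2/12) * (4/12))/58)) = -25752/25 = -1030.08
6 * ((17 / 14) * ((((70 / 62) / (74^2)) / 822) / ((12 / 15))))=425 / 186052576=0.00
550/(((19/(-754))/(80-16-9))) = -22808500/19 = -1200447.37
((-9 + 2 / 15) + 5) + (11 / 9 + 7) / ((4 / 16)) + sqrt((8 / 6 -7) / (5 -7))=sqrt(102) / 6 + 1306 / 45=30.71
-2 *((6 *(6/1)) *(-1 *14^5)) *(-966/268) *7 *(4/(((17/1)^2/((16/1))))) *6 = -25137325817856/19363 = -1298214420.18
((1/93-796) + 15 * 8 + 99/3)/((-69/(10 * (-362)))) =-216468760/6417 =-33733.64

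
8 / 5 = 1.60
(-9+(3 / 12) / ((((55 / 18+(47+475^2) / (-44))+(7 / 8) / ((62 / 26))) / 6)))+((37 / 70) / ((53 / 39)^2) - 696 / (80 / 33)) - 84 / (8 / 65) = -24207506843381067 / 24744105408610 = -978.31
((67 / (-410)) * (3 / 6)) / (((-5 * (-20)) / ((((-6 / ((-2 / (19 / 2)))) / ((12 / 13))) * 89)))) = -1472861 / 656000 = -2.25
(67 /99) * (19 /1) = 12.86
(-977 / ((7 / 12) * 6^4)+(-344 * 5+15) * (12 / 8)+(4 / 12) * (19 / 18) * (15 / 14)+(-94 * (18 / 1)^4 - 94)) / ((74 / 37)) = -3731009845 / 756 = -4935198.21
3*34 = 102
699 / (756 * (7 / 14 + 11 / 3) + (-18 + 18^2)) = 233 / 1152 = 0.20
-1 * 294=-294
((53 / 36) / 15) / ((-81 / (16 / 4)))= -53 / 10935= -0.00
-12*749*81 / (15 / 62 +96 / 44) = -165505032 / 551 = -300372.11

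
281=281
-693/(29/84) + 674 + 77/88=-309125/232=-1332.44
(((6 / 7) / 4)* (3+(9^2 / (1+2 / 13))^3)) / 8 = 64865889 / 7000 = 9266.56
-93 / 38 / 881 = -93 / 33478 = -0.00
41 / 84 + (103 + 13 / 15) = 43829 / 420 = 104.35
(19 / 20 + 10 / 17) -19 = -5937 / 340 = -17.46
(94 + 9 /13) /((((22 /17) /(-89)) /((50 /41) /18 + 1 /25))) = -925663991 /1319175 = -701.70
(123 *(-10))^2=1512900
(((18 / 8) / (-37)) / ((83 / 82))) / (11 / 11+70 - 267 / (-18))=-1107 / 1581565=-0.00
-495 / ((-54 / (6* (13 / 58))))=715 / 58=12.33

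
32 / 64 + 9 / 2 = 5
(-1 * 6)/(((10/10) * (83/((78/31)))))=-468/2573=-0.18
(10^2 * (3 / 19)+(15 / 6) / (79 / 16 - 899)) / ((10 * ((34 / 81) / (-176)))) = -3058439472 / 4620515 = -661.93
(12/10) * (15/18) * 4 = 4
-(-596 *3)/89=1788/89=20.09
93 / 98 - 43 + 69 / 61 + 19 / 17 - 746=-79857937 / 101626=-785.80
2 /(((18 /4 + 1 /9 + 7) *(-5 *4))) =-9 /1045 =-0.01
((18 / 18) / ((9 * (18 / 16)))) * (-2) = -16 / 81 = -0.20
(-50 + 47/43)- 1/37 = -77854/1591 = -48.93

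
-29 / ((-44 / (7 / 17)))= 203 / 748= 0.27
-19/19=-1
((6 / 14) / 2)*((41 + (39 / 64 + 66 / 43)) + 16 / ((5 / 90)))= 390561 / 5504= 70.96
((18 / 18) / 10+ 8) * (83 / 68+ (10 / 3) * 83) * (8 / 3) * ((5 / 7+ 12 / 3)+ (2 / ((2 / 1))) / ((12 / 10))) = 39625611 / 1190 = 33298.83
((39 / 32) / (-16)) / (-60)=13 / 10240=0.00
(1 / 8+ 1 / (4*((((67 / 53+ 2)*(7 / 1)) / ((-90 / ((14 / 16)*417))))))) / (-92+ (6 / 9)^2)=-10375767 / 7767373376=-0.00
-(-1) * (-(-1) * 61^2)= 3721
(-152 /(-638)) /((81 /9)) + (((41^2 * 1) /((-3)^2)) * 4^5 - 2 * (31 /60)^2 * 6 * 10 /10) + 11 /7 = 384372888761 /2009700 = 191258.84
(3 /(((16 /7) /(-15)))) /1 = -315 /16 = -19.69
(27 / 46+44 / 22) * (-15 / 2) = -1785 / 92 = -19.40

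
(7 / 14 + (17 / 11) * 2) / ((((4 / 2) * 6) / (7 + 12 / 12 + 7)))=395 / 88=4.49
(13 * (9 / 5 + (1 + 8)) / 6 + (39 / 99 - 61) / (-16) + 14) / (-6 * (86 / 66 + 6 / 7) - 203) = -47572 / 249435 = -0.19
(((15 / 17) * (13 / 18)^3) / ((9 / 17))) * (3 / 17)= 10985 / 99144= 0.11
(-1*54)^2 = 2916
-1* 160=-160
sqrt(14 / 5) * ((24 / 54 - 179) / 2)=-1607 * sqrt(70) / 90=-149.39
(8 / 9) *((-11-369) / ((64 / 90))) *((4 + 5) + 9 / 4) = -21375 / 4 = -5343.75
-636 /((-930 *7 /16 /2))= 3392 /1085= 3.13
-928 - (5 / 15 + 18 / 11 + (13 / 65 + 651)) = -260893 / 165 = -1581.17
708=708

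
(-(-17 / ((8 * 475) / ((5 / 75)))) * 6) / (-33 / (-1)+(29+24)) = 17 / 817000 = 0.00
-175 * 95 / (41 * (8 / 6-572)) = 49875 / 70192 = 0.71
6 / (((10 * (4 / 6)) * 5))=9 / 50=0.18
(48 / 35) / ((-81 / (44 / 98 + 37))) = -5872 / 9261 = -0.63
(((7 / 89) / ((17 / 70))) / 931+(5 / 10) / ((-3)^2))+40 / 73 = 0.60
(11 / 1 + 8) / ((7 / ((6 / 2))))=57 / 7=8.14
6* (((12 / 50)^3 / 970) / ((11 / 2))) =1296 / 83359375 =0.00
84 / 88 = 21 / 22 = 0.95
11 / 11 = 1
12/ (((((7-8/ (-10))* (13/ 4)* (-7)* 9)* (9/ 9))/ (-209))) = 16720/ 10647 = 1.57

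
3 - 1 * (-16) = 19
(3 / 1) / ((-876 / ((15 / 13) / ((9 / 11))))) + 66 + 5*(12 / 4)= 922373 / 11388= 81.00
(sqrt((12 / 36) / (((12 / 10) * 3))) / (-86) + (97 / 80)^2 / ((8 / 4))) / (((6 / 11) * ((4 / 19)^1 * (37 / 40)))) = 1966481 / 284160 - 1045 * sqrt(30) / 171828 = 6.89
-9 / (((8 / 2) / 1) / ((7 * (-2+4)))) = -63 / 2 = -31.50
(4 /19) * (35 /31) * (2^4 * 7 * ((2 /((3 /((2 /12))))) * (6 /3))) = 31360 /5301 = 5.92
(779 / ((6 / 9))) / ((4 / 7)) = 16359 / 8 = 2044.88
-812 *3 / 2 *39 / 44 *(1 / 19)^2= -2.99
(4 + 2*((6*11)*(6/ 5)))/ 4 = 203/ 5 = 40.60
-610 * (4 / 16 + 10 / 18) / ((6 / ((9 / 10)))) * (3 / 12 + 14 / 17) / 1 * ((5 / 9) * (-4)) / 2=645685 / 7344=87.92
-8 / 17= -0.47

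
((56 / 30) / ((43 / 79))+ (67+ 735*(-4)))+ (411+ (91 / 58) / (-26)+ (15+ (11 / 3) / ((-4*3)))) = -274282987 / 112230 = -2443.94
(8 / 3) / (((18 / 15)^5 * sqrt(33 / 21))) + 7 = 3125 * sqrt(77) / 32076 + 7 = 7.85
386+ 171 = 557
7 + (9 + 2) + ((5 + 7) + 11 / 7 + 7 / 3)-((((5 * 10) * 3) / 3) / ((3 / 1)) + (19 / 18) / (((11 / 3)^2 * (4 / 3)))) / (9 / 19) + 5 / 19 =-3968221 / 3476088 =-1.14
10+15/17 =185/17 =10.88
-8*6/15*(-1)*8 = 128/5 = 25.60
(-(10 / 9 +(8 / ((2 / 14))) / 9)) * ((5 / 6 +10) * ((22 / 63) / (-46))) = 7865 / 13041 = 0.60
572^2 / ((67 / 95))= 31082480 / 67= 463917.61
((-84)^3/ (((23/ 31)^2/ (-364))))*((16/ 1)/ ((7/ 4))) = 1895590674432/ 529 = 3583347210.65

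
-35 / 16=-2.19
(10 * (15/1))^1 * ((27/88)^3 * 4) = 1476225/85184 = 17.33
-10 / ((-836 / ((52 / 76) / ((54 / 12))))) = 65 / 35739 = 0.00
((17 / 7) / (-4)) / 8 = -17 / 224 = -0.08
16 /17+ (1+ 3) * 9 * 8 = 4912 /17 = 288.94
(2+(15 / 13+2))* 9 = 603 / 13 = 46.38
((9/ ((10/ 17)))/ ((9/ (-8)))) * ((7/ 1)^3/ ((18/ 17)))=-198254/ 45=-4405.64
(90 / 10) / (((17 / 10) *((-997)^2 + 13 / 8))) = 16 / 3004121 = 0.00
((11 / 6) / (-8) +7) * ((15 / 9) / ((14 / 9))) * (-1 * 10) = -72.54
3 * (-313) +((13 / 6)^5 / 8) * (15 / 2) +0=-37085743 / 41472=-894.24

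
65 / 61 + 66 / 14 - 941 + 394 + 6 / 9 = -692449 / 1281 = -540.55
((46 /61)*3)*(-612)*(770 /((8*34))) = -239085 /61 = -3919.43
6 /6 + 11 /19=30 /19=1.58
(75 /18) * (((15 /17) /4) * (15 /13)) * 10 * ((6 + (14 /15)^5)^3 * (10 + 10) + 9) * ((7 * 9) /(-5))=-3706813139678544670397 /4587830507812500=-807966.45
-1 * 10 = -10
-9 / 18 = -1 / 2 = -0.50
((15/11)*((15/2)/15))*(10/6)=25/22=1.14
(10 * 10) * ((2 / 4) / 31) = 50 / 31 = 1.61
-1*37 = -37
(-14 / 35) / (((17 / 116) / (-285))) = 13224 / 17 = 777.88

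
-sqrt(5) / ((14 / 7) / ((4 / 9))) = -2 * sqrt(5) / 9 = -0.50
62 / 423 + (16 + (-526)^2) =117040778 / 423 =276692.15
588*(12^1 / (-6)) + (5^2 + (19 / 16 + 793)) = -5709 / 16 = -356.81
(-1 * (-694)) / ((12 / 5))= 1735 / 6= 289.17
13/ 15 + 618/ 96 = 1753/ 240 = 7.30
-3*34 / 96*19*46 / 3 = -7429 / 24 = -309.54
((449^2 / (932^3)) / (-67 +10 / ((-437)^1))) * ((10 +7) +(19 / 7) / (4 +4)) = -85544747527 / 1327823370112512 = -0.00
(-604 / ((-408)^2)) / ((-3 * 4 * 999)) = 151 / 498892608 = 0.00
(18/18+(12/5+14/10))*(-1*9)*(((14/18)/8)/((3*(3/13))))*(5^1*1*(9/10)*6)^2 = -22113/5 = -4422.60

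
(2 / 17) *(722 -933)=-422 / 17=-24.82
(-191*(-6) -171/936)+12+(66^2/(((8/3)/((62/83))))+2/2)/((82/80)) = 831423039/353912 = 2349.24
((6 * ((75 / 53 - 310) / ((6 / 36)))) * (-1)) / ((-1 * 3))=-196260 / 53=-3703.02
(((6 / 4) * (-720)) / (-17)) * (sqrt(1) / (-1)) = -1080 / 17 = -63.53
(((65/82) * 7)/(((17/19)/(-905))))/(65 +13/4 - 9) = -15647450/165189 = -94.72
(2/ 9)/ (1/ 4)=8/ 9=0.89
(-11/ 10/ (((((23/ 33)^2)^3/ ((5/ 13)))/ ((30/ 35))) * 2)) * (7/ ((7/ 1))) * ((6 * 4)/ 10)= -3.80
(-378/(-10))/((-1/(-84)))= 15876/5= 3175.20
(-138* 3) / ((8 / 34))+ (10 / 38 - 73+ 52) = -1780.24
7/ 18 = 0.39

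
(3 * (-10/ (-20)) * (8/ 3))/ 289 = 4/ 289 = 0.01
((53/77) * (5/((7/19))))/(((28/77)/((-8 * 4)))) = -822.04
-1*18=-18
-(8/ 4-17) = 15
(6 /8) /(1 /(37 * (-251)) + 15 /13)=0.65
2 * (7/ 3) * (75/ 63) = 5.56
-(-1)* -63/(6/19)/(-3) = 133/2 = 66.50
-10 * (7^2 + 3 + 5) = -570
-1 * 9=-9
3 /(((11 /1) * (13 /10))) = 30 /143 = 0.21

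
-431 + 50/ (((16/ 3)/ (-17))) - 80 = -5363/ 8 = -670.38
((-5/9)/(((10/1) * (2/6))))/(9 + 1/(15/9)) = -5/288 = -0.02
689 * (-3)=-2067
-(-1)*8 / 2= 4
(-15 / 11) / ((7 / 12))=-180 / 77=-2.34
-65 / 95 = -13 / 19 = -0.68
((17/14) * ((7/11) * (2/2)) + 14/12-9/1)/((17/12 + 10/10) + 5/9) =-2796/1177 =-2.38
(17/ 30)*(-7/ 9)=-119/ 270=-0.44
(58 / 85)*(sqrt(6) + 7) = 58*sqrt(6) / 85 + 406 / 85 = 6.45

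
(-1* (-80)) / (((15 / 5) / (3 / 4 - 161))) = -12820 / 3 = -4273.33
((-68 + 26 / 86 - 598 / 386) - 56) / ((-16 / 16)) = 1039424 / 8299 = 125.25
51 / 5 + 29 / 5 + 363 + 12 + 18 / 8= 1573 / 4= 393.25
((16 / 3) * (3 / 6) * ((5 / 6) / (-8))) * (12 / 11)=-10 / 33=-0.30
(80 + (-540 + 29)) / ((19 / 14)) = -6034 / 19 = -317.58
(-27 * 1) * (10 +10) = -540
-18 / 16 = -9 / 8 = -1.12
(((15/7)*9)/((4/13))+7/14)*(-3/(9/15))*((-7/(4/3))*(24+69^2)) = 126969975/16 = 7935623.44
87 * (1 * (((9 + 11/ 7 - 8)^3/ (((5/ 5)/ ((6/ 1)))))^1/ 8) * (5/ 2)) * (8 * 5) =38053800/ 343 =110944.02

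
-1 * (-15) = 15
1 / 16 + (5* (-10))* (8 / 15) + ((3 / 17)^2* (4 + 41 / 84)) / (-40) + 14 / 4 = -22438463 / 971040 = -23.11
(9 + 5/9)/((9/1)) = 86/81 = 1.06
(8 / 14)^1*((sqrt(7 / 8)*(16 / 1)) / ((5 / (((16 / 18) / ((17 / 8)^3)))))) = 65536*sqrt(14) / 1547595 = 0.16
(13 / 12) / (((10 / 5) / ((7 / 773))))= 91 / 18552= 0.00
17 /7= 2.43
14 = 14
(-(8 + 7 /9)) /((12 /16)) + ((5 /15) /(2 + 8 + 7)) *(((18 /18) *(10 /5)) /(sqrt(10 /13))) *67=-316 /27 + 67 *sqrt(130) /255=-8.71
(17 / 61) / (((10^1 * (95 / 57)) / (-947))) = -48297 / 3050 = -15.84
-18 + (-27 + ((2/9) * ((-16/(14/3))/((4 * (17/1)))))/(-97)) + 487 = 15306022/34629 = 442.00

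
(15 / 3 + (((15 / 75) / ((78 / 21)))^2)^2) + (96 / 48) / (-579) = 826271120179 / 165368190000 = 5.00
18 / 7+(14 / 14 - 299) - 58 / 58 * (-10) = -1998 / 7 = -285.43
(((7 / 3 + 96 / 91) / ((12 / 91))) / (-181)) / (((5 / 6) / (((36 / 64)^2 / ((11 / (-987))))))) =4930065 / 1019392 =4.84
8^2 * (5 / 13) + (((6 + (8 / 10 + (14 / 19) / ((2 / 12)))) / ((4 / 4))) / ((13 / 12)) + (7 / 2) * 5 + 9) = 151839 / 2470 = 61.47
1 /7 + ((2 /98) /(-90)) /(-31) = 0.14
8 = 8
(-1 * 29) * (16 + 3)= -551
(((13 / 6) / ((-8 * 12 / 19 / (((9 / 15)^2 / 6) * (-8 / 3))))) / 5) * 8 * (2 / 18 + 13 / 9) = 1729 / 10125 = 0.17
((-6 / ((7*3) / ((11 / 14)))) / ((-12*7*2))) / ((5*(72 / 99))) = 121 / 329280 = 0.00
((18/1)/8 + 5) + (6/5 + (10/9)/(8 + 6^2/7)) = 35333/4140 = 8.53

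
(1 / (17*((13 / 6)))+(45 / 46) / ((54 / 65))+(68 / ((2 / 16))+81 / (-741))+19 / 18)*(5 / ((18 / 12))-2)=1898842259 / 2607579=728.20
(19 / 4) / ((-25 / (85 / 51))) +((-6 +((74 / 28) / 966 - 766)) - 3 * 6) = -4453419 / 5635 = -790.31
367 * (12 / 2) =2202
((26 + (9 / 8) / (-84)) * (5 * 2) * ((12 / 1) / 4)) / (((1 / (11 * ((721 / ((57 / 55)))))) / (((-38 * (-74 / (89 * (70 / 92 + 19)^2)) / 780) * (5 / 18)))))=35499120961975 / 206497537272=171.91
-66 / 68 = -33 / 34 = -0.97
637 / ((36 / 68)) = 1203.22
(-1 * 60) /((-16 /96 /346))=124560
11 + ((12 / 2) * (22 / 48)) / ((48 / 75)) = 979 / 64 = 15.30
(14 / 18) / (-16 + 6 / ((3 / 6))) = -7 / 36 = -0.19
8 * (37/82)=3.61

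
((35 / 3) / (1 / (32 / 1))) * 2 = 2240 / 3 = 746.67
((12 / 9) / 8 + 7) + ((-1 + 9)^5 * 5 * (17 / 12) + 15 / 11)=15319603 / 66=232115.20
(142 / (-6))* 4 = -284 / 3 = -94.67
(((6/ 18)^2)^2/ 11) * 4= 4/ 891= 0.00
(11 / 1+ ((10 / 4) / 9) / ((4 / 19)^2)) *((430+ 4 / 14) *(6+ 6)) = 1248223 / 14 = 89158.79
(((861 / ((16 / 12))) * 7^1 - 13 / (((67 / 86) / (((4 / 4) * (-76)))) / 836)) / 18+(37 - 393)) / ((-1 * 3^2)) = -6532.78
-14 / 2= -7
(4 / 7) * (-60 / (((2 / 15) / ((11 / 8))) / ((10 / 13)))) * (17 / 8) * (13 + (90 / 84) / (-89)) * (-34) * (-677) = -39182374675125 / 226772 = -172783124.35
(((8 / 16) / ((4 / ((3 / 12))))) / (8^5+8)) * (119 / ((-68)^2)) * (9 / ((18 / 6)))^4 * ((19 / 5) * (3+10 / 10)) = 10773 / 356602880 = 0.00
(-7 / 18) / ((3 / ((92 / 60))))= -0.20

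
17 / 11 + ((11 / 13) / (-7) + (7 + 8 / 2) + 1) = 13438 / 1001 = 13.42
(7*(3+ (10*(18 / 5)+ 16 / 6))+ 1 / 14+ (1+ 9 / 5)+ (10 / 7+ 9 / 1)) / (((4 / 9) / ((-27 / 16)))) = -741069 / 640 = -1157.92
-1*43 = -43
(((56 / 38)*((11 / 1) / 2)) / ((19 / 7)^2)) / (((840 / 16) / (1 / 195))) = 2156 / 20062575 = 0.00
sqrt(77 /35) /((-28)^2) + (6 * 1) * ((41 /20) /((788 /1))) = sqrt(55) /3920 + 123 /7880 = 0.02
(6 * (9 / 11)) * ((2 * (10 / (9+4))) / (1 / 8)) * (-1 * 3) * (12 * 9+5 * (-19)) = -25920 / 11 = -2356.36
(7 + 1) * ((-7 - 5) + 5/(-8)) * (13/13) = -101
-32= -32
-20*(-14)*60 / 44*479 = 182890.91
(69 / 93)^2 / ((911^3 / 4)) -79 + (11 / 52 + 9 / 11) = -32404374270500457 / 415599051176452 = -77.97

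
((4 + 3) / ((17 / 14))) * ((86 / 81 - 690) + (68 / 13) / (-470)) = -3971.59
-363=-363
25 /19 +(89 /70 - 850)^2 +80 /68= 1140086359983 /1582700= 720342.68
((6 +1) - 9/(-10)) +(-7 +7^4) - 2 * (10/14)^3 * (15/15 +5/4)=4116446/1715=2400.26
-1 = -1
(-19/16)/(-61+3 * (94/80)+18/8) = 0.02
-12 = -12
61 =61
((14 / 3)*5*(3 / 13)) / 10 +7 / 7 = 20 / 13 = 1.54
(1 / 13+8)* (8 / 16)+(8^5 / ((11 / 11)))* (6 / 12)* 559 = 238125161 / 26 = 9158660.04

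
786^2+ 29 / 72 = 44481341 / 72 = 617796.40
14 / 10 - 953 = -4758 / 5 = -951.60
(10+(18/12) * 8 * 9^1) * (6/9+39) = 14042/3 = 4680.67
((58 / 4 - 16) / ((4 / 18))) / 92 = -27 / 368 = -0.07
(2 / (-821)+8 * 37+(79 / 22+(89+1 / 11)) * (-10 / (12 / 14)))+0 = -42551741 / 54186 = -785.29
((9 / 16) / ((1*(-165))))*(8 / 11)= -3 / 1210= -0.00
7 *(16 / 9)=112 / 9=12.44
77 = 77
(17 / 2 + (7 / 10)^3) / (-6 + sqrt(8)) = -26529 / 14000-8843 * sqrt(2) / 14000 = -2.79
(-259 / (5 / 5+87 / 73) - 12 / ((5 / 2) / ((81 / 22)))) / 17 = -239081 / 29920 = -7.99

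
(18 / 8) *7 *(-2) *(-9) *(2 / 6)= 189 / 2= 94.50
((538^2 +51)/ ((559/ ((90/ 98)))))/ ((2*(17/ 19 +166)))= 82506075/ 57904574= 1.42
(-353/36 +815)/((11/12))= 28987/33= 878.39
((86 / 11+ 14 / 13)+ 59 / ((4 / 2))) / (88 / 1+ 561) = 10981 / 185614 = 0.06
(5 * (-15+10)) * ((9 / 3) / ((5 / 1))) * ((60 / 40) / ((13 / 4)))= -90 / 13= -6.92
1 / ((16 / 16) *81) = 1 / 81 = 0.01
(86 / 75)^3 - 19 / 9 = -254569 / 421875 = -0.60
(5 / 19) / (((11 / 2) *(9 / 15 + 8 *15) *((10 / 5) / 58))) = 1450 / 126027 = 0.01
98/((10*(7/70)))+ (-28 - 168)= -98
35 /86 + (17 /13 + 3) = 5271 /1118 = 4.71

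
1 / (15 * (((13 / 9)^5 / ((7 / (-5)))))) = -137781 / 9282325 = -0.01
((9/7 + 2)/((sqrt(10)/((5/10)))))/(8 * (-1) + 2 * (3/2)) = -23 * sqrt(10)/700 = -0.10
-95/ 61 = -1.56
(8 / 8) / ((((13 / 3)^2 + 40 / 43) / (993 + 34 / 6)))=386484 / 7627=50.67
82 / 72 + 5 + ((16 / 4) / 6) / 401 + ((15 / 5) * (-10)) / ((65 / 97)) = -7249367 / 187668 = -38.63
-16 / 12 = -4 / 3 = -1.33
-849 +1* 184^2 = 33007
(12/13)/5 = 12/65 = 0.18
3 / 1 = 3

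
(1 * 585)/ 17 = 585/ 17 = 34.41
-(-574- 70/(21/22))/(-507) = -1942/1521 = -1.28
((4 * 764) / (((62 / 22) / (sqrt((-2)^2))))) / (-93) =-23.32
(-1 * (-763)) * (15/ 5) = 2289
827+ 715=1542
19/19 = 1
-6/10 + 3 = 12/5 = 2.40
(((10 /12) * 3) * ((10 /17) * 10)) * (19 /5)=950 /17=55.88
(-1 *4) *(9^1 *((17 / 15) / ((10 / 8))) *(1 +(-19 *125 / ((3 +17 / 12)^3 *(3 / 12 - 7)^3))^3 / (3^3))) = -9388790805644669343508703728 / 287639105472085220573183325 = -32.64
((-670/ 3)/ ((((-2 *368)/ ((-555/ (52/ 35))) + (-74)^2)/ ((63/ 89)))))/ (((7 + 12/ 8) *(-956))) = 136654875/ 38478446102204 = 0.00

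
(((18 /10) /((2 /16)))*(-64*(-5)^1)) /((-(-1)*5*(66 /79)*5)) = 60672 /275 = 220.63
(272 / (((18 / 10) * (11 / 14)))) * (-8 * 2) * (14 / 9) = -4264960 / 891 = -4786.71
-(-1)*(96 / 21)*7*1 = 32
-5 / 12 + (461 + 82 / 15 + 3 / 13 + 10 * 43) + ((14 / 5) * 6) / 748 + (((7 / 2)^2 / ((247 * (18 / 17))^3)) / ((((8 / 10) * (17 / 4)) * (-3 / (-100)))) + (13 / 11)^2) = 2434249655315595467 / 2711651826878280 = 897.70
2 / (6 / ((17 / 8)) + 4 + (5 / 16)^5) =35651584 / 121687941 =0.29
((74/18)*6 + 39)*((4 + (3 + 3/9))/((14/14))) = 466.89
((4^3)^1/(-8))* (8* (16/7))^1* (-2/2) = 1024/7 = 146.29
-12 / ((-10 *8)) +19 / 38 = 13 / 20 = 0.65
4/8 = 1/2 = 0.50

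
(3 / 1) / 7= 3 / 7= 0.43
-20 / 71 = -0.28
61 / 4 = 15.25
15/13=1.15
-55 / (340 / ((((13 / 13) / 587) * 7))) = -77 / 39916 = -0.00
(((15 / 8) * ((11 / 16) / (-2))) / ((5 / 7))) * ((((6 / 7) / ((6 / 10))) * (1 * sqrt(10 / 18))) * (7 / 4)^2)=-2695 * sqrt(5) / 2048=-2.94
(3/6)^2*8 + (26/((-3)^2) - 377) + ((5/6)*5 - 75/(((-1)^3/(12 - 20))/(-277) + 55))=-810196217/2193822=-369.31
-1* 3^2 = -9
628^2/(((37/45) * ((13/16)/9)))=2555608320/481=5313115.01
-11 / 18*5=-55 / 18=-3.06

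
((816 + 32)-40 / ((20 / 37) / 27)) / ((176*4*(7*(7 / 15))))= -8625 / 17248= -0.50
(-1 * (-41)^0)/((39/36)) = -12/13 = -0.92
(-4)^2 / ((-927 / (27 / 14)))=-0.03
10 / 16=5 / 8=0.62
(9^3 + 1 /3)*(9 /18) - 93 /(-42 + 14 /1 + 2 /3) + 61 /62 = 1407199 /3813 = 369.05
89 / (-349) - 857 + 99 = -264631 / 349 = -758.26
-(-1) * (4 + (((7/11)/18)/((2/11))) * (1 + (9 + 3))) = 235/36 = 6.53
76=76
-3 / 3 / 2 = -1 / 2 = -0.50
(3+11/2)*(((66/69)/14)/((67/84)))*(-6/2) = -3366/1541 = -2.18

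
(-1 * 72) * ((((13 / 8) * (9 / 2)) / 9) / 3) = -39 / 2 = -19.50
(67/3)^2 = 4489/9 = 498.78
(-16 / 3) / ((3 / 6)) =-32 / 3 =-10.67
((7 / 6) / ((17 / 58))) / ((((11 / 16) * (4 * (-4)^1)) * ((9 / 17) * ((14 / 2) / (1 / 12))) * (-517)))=29 / 1842588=0.00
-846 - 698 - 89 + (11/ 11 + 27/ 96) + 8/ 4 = -52151/ 32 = -1629.72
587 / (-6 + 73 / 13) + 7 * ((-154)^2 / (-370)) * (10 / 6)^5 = -7296.28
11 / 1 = 11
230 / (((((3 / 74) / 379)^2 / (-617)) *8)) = -13952912555195 / 9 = -1550323617243.89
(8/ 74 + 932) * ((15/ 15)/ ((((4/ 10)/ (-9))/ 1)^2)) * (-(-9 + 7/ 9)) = 3879900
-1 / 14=-0.07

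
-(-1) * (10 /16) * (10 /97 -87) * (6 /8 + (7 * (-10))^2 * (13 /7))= -1534204435 /3104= -494266.89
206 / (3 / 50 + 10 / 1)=10300 / 503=20.48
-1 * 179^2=-32041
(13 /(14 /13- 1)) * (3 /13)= 39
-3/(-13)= 3/13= 0.23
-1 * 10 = -10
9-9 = 0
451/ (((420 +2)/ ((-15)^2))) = 240.46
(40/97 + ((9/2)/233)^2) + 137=2894480181/21064132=137.41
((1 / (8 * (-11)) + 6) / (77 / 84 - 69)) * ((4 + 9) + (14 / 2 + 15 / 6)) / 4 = -71145 / 143792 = -0.49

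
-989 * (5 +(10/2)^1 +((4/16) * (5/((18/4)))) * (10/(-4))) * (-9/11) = 331315/44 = 7529.89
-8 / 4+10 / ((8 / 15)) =67 / 4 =16.75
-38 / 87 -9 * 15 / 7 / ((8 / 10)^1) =-59789 / 2436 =-24.54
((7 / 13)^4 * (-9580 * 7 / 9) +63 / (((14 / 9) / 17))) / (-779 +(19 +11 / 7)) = -223540471 / 2729346282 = -0.08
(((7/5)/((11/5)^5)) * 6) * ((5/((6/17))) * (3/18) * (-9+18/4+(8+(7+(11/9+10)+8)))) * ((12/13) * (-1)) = -10.56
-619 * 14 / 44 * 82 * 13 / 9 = -2309489 / 99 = -23328.17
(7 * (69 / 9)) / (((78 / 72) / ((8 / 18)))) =2576 / 117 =22.02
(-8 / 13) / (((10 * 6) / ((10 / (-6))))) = 0.02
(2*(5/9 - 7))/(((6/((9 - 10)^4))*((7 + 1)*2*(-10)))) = 29/2160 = 0.01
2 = 2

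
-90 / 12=-15 / 2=-7.50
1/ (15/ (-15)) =-1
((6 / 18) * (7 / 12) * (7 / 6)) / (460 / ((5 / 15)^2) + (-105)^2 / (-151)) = 7399 / 132648840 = 0.00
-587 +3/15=-2934/5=-586.80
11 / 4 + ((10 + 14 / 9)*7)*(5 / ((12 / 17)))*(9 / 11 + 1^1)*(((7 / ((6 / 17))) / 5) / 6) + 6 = 7457275 / 10692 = 697.46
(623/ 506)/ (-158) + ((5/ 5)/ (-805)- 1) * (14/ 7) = -5625117/ 2798180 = -2.01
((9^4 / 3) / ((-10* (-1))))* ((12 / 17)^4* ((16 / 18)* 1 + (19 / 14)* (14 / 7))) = 571909248 / 2923235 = 195.64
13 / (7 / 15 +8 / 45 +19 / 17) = 9945 / 1348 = 7.38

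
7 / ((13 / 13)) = 7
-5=-5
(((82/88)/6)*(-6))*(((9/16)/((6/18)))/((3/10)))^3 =-3736125/22528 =-165.84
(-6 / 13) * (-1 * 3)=18 / 13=1.38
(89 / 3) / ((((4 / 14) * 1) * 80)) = 623 / 480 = 1.30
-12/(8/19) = -57/2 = -28.50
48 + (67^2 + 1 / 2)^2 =80622633 / 4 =20155658.25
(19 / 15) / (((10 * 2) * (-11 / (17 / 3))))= -323 / 9900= -0.03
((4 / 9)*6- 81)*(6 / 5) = -94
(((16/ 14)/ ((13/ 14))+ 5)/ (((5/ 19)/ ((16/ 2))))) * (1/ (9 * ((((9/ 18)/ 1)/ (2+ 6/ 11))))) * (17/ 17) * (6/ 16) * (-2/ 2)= -28728/ 715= -40.18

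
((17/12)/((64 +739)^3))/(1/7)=119/6213379524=0.00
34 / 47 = 0.72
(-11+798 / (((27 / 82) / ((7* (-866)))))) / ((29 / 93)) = -4098957733 / 87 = -47114456.70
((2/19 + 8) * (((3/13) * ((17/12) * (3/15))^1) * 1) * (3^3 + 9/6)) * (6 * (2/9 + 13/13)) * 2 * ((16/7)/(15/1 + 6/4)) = 5984/195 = 30.69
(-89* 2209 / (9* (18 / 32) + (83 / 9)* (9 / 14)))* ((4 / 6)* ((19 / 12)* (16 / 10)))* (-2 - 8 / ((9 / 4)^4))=5077301038208 / 72689319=69849.34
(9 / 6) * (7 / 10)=1.05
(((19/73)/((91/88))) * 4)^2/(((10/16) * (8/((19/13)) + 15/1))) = 6798860288/85831778305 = 0.08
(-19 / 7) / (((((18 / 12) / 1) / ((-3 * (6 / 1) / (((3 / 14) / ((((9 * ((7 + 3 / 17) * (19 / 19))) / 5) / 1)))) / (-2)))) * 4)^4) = -9472335708385872 / 52200625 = -181460197.24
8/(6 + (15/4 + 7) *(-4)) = -0.22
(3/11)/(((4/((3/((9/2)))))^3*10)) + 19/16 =4703/3960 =1.19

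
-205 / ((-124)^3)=205 / 1906624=0.00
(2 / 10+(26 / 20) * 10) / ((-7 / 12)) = -792 / 35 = -22.63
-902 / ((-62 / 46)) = 20746 / 31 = 669.23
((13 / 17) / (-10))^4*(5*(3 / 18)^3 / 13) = 2197 / 36081072000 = 0.00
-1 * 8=-8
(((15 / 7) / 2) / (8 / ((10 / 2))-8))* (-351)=26325 / 448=58.76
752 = 752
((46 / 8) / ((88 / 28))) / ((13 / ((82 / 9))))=6601 / 5148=1.28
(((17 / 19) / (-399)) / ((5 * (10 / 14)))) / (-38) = 17 / 1028850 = 0.00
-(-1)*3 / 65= 3 / 65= 0.05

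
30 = 30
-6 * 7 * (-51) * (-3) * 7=-44982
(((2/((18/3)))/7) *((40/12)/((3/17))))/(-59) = -0.02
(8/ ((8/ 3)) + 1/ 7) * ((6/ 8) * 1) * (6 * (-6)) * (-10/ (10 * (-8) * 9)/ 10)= -33/ 280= -0.12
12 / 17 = 0.71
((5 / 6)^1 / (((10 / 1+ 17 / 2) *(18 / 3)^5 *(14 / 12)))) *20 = 25 / 251748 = 0.00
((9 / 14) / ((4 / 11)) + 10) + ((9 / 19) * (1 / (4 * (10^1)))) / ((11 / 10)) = 11.78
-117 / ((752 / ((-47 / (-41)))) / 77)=-9009 / 656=-13.73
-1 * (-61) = 61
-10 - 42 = -52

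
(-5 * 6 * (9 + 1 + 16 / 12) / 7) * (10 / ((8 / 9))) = -3825 / 7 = -546.43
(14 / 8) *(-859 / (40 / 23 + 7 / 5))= -691495 / 1444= -478.87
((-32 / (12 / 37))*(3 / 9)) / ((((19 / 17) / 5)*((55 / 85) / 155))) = -66296600 / 1881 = -35245.40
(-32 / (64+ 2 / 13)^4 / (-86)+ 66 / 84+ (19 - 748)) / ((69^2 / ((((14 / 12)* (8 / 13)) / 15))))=-0.01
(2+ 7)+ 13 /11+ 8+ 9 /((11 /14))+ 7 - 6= 337 /11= 30.64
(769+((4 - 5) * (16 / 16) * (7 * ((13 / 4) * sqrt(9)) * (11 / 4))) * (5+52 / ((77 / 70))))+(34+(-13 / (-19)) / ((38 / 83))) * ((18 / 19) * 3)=-981227525 / 109744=-8941.06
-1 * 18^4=-104976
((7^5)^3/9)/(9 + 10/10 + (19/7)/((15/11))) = 43993818598.89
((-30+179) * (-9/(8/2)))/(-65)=1341/260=5.16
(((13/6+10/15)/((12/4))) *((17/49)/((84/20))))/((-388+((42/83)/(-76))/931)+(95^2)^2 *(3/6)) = 0.00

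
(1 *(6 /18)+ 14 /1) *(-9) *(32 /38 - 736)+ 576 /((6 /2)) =1805520 /19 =95027.37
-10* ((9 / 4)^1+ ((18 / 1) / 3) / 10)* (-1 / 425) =57 / 850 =0.07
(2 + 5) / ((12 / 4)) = 7 / 3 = 2.33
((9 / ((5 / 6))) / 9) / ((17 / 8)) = 48 / 85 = 0.56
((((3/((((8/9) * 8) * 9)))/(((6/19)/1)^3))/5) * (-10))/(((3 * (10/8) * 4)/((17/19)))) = -6137/34560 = -0.18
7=7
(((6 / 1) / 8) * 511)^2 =2350089 / 16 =146880.56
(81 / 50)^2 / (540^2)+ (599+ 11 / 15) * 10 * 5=89960000027 / 3000000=29986.67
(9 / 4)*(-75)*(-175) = 118125 / 4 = 29531.25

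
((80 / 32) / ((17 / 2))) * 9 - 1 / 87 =2.64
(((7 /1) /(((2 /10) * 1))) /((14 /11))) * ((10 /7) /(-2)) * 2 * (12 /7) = -3300 /49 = -67.35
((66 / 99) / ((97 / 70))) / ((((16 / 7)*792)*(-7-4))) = -245 / 10140768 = -0.00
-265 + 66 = -199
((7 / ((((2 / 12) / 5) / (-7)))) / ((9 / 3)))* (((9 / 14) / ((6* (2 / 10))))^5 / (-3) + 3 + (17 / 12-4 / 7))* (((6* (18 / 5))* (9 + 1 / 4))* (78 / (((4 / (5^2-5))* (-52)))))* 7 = 987883692435 / 50176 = 19688370.78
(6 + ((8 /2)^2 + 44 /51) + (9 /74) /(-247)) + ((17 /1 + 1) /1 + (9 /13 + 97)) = 129157513 /932178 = 138.55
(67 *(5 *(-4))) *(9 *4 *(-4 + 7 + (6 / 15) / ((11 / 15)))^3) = -2149923.79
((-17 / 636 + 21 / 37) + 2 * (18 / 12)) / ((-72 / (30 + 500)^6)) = -1088915720726218750 / 999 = -1090005726452671.42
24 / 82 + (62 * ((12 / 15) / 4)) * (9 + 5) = 35648 / 205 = 173.89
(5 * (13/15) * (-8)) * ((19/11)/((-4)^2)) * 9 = -741/22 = -33.68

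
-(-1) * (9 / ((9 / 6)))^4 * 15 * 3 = 58320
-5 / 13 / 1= -5 / 13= -0.38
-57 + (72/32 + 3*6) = -147/4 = -36.75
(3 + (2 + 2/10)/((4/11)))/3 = 181/60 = 3.02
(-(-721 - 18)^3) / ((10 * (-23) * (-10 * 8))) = 403583419 / 18400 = 21933.88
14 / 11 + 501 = 5525 / 11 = 502.27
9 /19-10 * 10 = -1891 /19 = -99.53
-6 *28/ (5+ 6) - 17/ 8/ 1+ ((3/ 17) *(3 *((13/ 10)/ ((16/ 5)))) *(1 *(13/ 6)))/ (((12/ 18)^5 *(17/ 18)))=-44437853/ 3255296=-13.65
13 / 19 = 0.68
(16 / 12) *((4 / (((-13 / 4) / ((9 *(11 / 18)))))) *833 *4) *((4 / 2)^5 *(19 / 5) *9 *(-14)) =29950255104 / 65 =460773155.45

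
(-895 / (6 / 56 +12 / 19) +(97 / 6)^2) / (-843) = 4481101 / 3975588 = 1.13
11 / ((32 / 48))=33 / 2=16.50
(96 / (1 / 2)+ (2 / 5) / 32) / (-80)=-15361 / 6400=-2.40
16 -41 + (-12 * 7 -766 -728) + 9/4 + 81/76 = -30394/19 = -1599.68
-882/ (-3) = 294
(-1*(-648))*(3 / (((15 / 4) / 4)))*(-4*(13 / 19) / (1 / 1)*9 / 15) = -1617408 / 475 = -3405.07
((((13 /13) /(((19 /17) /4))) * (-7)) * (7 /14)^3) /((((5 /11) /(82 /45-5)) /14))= 1310309 /4275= 306.51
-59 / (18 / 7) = -413 / 18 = -22.94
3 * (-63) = -189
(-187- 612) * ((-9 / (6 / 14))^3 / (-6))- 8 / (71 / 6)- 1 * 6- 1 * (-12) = -1233251.18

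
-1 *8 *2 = -16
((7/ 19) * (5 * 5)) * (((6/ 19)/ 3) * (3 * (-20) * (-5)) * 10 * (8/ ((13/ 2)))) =16800000/ 4693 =3579.80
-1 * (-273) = 273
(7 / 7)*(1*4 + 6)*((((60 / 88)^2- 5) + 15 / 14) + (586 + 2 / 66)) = 29606035 / 5082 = 5825.67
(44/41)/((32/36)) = 99/82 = 1.21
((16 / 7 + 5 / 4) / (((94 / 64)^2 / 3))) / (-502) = -38016 / 3881213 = -0.01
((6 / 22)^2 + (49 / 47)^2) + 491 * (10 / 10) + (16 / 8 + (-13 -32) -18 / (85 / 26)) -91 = 352.66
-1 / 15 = -0.07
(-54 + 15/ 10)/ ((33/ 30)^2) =-5250/ 121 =-43.39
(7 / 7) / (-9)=-1 / 9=-0.11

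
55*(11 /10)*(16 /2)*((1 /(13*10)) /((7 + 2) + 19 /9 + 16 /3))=1089 /4810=0.23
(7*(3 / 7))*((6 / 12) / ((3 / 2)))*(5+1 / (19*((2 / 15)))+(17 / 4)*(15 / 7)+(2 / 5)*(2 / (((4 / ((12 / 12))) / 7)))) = 42299 / 2660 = 15.90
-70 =-70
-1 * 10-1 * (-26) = 16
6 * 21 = 126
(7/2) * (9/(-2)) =-63/4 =-15.75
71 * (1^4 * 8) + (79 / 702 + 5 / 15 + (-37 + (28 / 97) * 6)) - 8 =35761459 / 68094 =525.18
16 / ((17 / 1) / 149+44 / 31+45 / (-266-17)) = 10457416 / 898317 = 11.64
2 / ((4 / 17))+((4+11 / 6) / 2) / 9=953 / 108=8.82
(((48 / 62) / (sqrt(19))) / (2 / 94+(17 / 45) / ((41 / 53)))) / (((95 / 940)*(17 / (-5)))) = -61134075*sqrt(19) / 262731107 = -1.01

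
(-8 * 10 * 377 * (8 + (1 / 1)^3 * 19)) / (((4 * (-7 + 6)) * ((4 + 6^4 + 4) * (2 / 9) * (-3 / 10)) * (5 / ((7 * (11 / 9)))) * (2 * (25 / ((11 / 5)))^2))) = -31612581 / 2037500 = -15.52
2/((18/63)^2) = 24.50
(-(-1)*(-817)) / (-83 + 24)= 817 / 59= 13.85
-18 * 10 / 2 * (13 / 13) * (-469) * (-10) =-422100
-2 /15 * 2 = -4 /15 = -0.27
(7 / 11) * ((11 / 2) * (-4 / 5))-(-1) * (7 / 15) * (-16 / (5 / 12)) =-518 / 25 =-20.72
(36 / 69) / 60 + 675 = 77626 / 115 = 675.01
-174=-174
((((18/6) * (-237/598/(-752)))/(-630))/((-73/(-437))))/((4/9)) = -0.00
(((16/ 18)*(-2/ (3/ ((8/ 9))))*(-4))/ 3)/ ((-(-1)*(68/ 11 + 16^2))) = 1408/ 525609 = 0.00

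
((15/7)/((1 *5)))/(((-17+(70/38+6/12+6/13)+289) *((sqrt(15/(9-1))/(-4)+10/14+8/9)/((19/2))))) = 1637496 *sqrt(30)/4337806111+42003072/4337806111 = 0.01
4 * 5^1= 20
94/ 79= 1.19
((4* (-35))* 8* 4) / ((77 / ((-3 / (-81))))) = -640 / 297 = -2.15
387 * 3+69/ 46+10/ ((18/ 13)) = 21055/ 18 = 1169.72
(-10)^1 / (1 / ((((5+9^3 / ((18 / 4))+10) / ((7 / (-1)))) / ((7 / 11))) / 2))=9735 / 49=198.67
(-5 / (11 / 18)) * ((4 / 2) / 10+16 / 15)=-114 / 11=-10.36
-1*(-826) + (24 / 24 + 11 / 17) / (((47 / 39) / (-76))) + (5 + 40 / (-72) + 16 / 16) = 5231989 / 7191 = 727.57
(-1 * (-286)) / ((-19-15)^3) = -143 / 19652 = -0.01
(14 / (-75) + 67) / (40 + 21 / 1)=5011 / 4575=1.10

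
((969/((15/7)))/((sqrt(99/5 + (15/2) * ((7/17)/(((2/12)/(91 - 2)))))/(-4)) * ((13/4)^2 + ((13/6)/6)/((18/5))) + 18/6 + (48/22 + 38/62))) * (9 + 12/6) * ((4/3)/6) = -196750227860032 * sqrt(1339770)/22372643102188795 - 2423616206635008/4474528620437759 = -10.72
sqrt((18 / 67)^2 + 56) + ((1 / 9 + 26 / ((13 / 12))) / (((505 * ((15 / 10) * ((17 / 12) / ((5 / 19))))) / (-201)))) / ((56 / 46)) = -95542 / 97869 + 2 * sqrt(62927) / 67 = 6.51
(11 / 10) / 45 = 11 / 450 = 0.02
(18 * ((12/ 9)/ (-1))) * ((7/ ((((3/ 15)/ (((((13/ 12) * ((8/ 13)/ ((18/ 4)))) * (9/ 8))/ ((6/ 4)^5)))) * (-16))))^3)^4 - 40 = -300378660599189019191632702783426880/ 7509466514979724803946715958257547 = -40.00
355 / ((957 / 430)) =152650 / 957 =159.51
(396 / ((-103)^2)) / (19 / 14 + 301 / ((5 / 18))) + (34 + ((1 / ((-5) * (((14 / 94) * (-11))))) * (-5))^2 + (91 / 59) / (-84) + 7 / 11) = 118345382740449481 / 3382203859732236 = 34.99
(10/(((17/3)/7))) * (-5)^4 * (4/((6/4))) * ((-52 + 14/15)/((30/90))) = -53620000/17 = -3154117.65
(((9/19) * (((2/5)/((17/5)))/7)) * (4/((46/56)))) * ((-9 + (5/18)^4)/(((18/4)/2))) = -7553272/48741669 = -0.15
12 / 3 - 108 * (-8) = 868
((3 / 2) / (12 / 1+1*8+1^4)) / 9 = 1 / 126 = 0.01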